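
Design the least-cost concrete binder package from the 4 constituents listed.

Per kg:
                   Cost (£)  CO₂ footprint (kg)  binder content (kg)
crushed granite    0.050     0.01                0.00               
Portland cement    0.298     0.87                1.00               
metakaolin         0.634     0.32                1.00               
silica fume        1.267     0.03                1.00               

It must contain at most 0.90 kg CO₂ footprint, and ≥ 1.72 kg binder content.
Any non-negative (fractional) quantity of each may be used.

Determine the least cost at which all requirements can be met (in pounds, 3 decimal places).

This is a linear program. Let x1 = kg of crushed granite, x2 = kg of Portland cement, x3 = kg of metakaolin, x4 = kg of silica fume.
min 0.05x1 + 0.298x2 + 0.634x3 + 1.267x4 subject to:
  0.01x1 + 0.87x2 + 0.32x3 + 0.03x4 ≤ 0.9   (CO₂ footprint)
  1x2 + 1x3 + 1x4 ≥ 1.72   (binder content)
  x1, x2, x3, x4 ≥ 0.
At the optimum only Portland cement, metakaolin are positive (crushed granite, silica fume = 0). Binding constraints: CO₂ footprint and binder content.
That vertex is x2 = 0.6356, x3 = 1.084.
Objective = 0.298·0.6356 + 0.634·1.084 = 0.87666.

£0.877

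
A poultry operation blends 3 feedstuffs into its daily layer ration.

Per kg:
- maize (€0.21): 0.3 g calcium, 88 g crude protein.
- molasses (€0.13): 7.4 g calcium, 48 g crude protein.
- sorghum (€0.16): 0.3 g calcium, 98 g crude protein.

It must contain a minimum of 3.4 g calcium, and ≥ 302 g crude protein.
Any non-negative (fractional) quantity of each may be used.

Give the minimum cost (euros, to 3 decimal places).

Set it up as a linear program. Let x1 = kg of maize, x2 = kg of molasses, x3 = kg of sorghum.
min 0.21x1 + 0.13x2 + 0.16x3 with:
  0.3x1 + 7.4x2 + 0.3x3 ≥ 3.4   (calcium)
  88x1 + 48x2 + 98x3 ≥ 302   (crude protein)
  x1, x2, x3 ≥ 0.
The minimum-cost mix takes nothing from maize — only molasses, sorghum. There the calcium and crude protein constraints are tight.
Solving gives x2 = 0.3413, x3 = 2.914.
Total cost: 0.13·0.3413 + 0.16·2.914 = 0.51061.

€0.511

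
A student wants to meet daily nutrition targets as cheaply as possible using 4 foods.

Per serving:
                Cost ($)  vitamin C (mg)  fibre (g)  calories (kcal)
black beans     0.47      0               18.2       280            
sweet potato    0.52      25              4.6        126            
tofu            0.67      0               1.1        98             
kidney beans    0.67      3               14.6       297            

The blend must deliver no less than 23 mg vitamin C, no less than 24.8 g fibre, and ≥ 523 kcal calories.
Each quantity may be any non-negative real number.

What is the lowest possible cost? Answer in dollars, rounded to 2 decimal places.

$1.16

Treat it as an LP. Let x1 = servings of black beans, x2 = servings of sweet potato, x3 = servings of tofu, x4 = servings of kidney beans.
Minimize 0.47x1 + 0.52x2 + 0.67x3 + 0.67x4 s.t.:
  25x2 + 3x4 ≥ 23   (vitamin C)
  18.2x1 + 4.6x2 + 1.1x3 + 14.6x4 ≥ 24.8   (fibre)
  280x1 + 126x2 + 98x3 + 297x4 ≥ 523   (calories)
  x1, x2, x3, x4 ≥ 0.
The cheapest feasible vertex uses only black beans, sweet potato; tofu, kidney beans are not used. The vitamin C and calories requirements are met with equality.
Solving gives x1 = 1.454, x2 = 0.92.
Objective = 0.47·1.454 + 0.52·0.92 = 1.1618.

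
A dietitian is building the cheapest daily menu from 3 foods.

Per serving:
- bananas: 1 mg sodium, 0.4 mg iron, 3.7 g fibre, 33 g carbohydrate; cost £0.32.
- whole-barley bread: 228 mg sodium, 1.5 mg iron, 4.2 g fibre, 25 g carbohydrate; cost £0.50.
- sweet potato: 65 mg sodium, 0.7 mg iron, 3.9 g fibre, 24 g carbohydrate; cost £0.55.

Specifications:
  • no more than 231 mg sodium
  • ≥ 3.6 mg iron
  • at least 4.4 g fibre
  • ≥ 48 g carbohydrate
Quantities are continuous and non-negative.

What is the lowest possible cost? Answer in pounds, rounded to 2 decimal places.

Let x1 = servings of bananas, x2 = servings of whole-barley bread, x3 = servings of sweet potato.
min 0.32x1 + 0.5x2 + 0.55x3 s.t.:
  1x1 + 228x2 + 65x3 ≤ 231   (sodium)
  0.4x1 + 1.5x2 + 0.7x3 ≥ 3.6   (iron)
  3.7x1 + 4.2x2 + 3.9x3 ≥ 4.4   (fibre)
  33x1 + 25x2 + 24x3 ≥ 48   (carbohydrate)
  x1, x2, x3 ≥ 0.
At the optimum only bananas, whole-barley bread are positive (sweet potato = 0). Binding constraints: sodium and iron.
That vertex is x1 = 5.288, x2 = 0.99.
Cost = 0.32·5.288 + 0.5·0.99 = 2.1872.

£2.19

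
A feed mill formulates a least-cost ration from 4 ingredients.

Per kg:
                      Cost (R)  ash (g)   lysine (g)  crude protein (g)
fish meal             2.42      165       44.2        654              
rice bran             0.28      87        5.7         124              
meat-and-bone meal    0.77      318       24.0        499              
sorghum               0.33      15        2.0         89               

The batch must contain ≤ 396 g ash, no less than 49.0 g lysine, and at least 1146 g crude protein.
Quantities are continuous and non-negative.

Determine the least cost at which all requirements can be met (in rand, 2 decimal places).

R3.43

This is a linear program. Let x1 = kg of fish meal, x2 = kg of rice bran, x3 = kg of meat-and-bone meal, x4 = kg of sorghum.
min 2.42x1 + 0.28x2 + 0.77x3 + 0.33x4 s.t.:
  165x1 + 87x2 + 318x3 + 15x4 ≤ 396   (ash)
  44.2x1 + 5.7x2 + 24x3 + 2x4 ≥ 49   (lysine)
  654x1 + 124x2 + 499x3 + 89x4 ≥ 1146   (crude protein)
  x1, x2, x3, x4 ≥ 0.
The optimal basis is {fish meal, meat-and-bone meal, sorghum}; rice bran drops out. Binding constraints: ash, lysine, crude protein.
That vertex is x1 = 0.4586, x3 = 0.7599, x4 = 5.246.
Objective = 2.42·0.4586 + 0.77·0.7599 + 0.33·5.246 = 3.4261.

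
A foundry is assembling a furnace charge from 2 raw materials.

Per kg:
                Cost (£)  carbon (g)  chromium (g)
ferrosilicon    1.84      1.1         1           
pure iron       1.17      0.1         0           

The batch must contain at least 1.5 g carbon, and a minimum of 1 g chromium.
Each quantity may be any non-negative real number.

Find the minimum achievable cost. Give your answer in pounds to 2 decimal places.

£2.51

Let x1 = kg of ferrosilicon, x2 = kg of pure iron.
min 1.84x1 + 1.17x2 subject to:
  1.1x1 + 0.1x2 ≥ 1.5   (carbon)
  1x1 ≥ 1   (chromium)
  x1, x2 ≥ 0.
At the optimum only ferrosilicon is positive (pure iron = 0). The carbon requirement is met with equality.
Optimal quantities: ferrosilicon = 1.364 kg.
Hence cost = 1.84·1.364 = £2.5098.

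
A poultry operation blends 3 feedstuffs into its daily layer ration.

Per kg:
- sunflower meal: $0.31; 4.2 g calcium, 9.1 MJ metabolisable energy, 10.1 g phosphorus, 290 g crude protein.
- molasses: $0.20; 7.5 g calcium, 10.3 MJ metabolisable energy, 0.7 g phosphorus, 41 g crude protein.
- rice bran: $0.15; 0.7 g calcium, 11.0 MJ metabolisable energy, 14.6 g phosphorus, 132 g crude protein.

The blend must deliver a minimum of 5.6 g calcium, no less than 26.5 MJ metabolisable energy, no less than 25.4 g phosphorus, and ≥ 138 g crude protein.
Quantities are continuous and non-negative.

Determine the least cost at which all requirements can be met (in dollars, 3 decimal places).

$0.395

Set it up as a linear program. Let x1 = kg of sunflower meal, x2 = kg of molasses, x3 = kg of rice bran.
min 0.31x1 + 0.2x2 + 0.15x3 with:
  4.2x1 + 7.5x2 + 0.7x3 ≥ 5.6   (calcium)
  9.1x1 + 10.3x2 + 11x3 ≥ 26.5   (metabolisable energy)
  10.1x1 + 0.7x2 + 14.6x3 ≥ 25.4   (phosphorus)
  290x1 + 41x2 + 132x3 ≥ 138   (crude protein)
  x1, x2, x3 ≥ 0.
At the optimum only molasses, rice bran are positive (sunflower meal = 0). The calcium and metabolisable energy requirements are met with equality.
So molasses = 0.5718 kg, rice bran = 1.874 kg.
Cost = 0.2·0.5718 + 0.15·1.874 = 0.39546.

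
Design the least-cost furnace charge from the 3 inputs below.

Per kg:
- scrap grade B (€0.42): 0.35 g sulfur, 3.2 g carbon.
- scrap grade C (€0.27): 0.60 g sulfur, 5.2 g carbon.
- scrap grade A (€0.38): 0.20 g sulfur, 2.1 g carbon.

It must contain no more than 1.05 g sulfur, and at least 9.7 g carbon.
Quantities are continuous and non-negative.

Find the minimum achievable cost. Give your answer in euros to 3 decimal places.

Set it up as a linear program. Let x1 = kg of scrap grade B, x2 = kg of scrap grade C, x3 = kg of scrap grade A.
min 0.42x1 + 0.27x2 + 0.38x3 subject to:
  0.35x1 + 0.6x2 + 0.2x3 ≤ 1.05   (sulfur)
  3.2x1 + 5.2x2 + 2.1x3 ≥ 9.7   (carbon)
  x1, x2, x3 ≥ 0.
The optimal basis is {scrap grade C, scrap grade A}; scrap grade B drops out. There the sulfur and carbon constraints are tight.
Optimal quantities: scrap grade C = 1.205 kg, scrap grade A = 1.636 kg.
Objective = 0.27·1.205 + 0.38·1.636 = 0.94703.

€0.947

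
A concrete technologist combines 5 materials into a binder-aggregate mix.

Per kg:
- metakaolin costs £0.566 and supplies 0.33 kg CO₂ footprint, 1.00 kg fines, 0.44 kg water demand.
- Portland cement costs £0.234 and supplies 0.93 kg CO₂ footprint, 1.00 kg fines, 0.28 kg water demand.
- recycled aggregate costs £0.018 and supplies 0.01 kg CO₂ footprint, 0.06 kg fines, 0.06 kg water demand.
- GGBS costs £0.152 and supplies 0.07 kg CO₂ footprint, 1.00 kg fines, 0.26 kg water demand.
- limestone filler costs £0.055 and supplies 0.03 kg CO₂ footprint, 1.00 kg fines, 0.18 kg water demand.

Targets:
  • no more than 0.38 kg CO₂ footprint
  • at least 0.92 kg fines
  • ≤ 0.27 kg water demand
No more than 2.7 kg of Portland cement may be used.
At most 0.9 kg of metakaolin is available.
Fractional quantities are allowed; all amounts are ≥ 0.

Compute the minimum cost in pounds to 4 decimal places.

Let x1 = kg of metakaolin, x2 = kg of Portland cement, x3 = kg of recycled aggregate, x4 = kg of GGBS, x5 = kg of limestone filler.
Minimize 0.566x1 + 0.234x2 + 0.018x3 + 0.152x4 + 0.055x5 subject to:
  0.33x1 + 0.93x2 + 0.01x3 + 0.07x4 + 0.03x5 ≤ 0.38   (CO₂ footprint)
  1x1 + 1x2 + 0.06x3 + 1x4 + 1x5 ≥ 0.92   (fines)
  0.44x1 + 0.28x2 + 0.06x3 + 0.26x4 + 0.18x5 ≤ 0.27   (water demand)
  x2 ≤ 2.7
  x1 ≤ 0.9
  x1, x2, x3, x4, x5 ≥ 0.
The cheapest feasible vertex uses only limestone filler; metakaolin, Portland cement, recycled aggregate, GGBS are not used. The fines requirement is met with equality.
That vertex is x5 = 0.92.
Hence cost = 0.055·0.92 = £0.050600.

£0.0506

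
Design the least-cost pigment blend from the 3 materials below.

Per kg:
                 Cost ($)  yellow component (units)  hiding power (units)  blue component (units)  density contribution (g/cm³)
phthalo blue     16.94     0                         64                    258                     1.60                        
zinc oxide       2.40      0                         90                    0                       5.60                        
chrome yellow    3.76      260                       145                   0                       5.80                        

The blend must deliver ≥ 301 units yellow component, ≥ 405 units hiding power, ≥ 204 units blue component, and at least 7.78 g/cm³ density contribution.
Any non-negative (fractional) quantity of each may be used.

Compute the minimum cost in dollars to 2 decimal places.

$22.58

Let x1 = kg of phthalo blue, x2 = kg of zinc oxide, x3 = kg of chrome yellow.
Minimize 16.94x1 + 2.4x2 + 3.76x3 subject to:
  260x3 ≥ 301   (yellow component)
  64x1 + 90x2 + 145x3 ≥ 405   (hiding power)
  258x1 ≥ 204   (blue component)
  1.6x1 + 5.6x2 + 5.8x3 ≥ 7.78   (density contribution)
  x1, x2, x3 ≥ 0.
The optimal basis is {phthalo blue, chrome yellow}; zinc oxide drops out. The hiding power and blue component requirements are met with equality.
So phthalo blue = 0.7907 kg, chrome yellow = 2.444 kg.
Cost = 16.94·0.7907 + 3.76·2.444 = 22.5839.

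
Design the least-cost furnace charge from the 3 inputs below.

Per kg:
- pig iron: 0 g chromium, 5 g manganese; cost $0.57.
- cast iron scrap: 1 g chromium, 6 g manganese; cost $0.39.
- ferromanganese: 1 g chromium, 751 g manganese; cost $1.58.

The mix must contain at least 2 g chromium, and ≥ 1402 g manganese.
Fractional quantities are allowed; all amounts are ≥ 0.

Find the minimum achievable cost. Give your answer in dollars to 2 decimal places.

This is a linear program. Let x1 = kg of pig iron, x2 = kg of cast iron scrap, x3 = kg of ferromanganese.
Minimize 0.57x1 + 0.39x2 + 1.58x3 s.t.:
  1x2 + 1x3 ≥ 2   (chromium)
  5x1 + 6x2 + 751x3 ≥ 1402   (manganese)
  x1, x2, x3 ≥ 0.
The optimal basis is {cast iron scrap, ferromanganese}; pig iron drops out. There the chromium and manganese constraints are tight.
That vertex is x2 = 0.1342, x3 = 1.866.
Total cost: 0.39·0.1342 + 1.58·1.866 = 3.0006.

$3.00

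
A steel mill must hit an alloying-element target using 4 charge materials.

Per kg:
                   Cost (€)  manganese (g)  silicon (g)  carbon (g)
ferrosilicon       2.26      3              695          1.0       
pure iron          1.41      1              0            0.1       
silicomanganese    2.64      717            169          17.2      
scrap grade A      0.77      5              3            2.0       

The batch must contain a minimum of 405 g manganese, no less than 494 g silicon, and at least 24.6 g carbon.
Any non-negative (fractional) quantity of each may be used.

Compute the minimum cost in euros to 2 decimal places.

€4.55

Set it up as a linear program. Let x1 = kg of ferrosilicon, x2 = kg of pure iron, x3 = kg of silicomanganese, x4 = kg of scrap grade A.
Minimise 2.26x1 + 1.41x2 + 2.64x3 + 0.77x4 with:
  3x1 + 1x2 + 717x3 + 5x4 ≥ 405   (manganese)
  695x1 + 169x3 + 3x4 ≥ 494   (silicon)
  1x1 + 0.1x2 + 17.2x3 + 2x4 ≥ 24.6   (carbon)
  x1, x2, x3, x4 ≥ 0.
At the optimum only ferrosilicon, silicomanganese are positive (pure iron, scrap grade A = 0). The silicon and carbon requirements are met with equality.
That vertex is x1 = 0.3682, x3 = 1.409.
Total cost: 2.26·0.3682 + 2.64·1.409 = 4.5519.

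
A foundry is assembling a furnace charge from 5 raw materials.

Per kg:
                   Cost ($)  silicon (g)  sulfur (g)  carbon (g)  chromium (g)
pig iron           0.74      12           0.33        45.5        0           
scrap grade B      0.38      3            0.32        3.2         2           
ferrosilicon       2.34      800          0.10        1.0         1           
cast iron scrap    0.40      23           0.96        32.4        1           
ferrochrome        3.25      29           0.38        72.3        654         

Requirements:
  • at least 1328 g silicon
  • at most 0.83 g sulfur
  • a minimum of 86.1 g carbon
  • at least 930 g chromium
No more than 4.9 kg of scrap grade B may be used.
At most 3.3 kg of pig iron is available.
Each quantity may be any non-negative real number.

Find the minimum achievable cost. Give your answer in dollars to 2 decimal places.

$8.38

This is a linear program. Let x1 = kg of pig iron, x2 = kg of scrap grade B, x3 = kg of ferrosilicon, x4 = kg of cast iron scrap, x5 = kg of ferrochrome.
min 0.74x1 + 0.38x2 + 2.34x3 + 0.4x4 + 3.25x5 subject to:
  12x1 + 3x2 + 800x3 + 23x4 + 29x5 ≥ 1328   (silicon)
  0.33x1 + 0.32x2 + 0.1x3 + 0.96x4 + 0.38x5 ≤ 0.83   (sulfur)
  45.5x1 + 3.2x2 + 1x3 + 32.4x4 + 72.3x5 ≥ 86.1   (carbon)
  2x2 + 1x3 + 1x4 + 654x5 ≥ 930   (chromium)
  x2 ≤ 4.9
  x1 ≤ 3.3
  x1, x2, x3, x4, x5 ≥ 0.
At the optimum only ferrosilicon, ferrochrome are positive (pig iron, scrap grade B, cast iron scrap = 0). There the silicon and chromium constraints are tight.
Solving gives x3 = 1.609, x5 = 1.42.
Hence cost = 2.34·1.609 + 3.25·1.42 = $8.3801.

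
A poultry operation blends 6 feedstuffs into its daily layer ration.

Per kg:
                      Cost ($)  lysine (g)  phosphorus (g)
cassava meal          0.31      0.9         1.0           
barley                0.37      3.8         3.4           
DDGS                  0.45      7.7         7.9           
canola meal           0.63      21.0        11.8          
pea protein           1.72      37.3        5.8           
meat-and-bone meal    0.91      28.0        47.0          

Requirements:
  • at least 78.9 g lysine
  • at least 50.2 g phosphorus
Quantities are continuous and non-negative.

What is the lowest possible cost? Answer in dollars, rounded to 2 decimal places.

Let x1 = kg of cassava meal, x2 = kg of barley, x3 = kg of DDGS, x4 = kg of canola meal, x5 = kg of pea protein, x6 = kg of meat-and-bone meal.
Minimise 0.31x1 + 0.37x2 + 0.45x3 + 0.63x4 + 1.72x5 + 0.91x6 subject to:
  0.9x1 + 3.8x2 + 7.7x3 + 21x4 + 37.3x5 + 28x6 ≥ 78.9   (lysine)
  1x1 + 3.4x2 + 7.9x3 + 11.8x4 + 5.8x5 + 47x6 ≥ 50.2   (phosphorus)
  x1, x2, x3, x4, x5, x6 ≥ 0.
The optimal basis is {canola meal, meat-and-bone meal}; cassava meal, barley, DDGS, pea protein drop out. There the lysine and phosphorus constraints are tight.
Solving gives x4 = 3.507, x6 = 0.1876.
Objective = 0.63·3.507 + 0.91·0.1876 = 2.3801.

$2.38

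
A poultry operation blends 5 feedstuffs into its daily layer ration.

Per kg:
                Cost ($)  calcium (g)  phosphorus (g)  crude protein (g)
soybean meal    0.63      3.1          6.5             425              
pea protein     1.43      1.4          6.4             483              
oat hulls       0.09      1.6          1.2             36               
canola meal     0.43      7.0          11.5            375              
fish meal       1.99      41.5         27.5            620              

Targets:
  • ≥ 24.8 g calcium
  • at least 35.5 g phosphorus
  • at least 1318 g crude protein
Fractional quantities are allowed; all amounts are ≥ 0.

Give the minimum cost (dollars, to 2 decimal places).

Treat it as an LP. Let x1 = kg of soybean meal, x2 = kg of pea protein, x3 = kg of oat hulls, x4 = kg of canola meal, x5 = kg of fish meal.
Minimise 0.63x1 + 1.43x2 + 0.09x3 + 0.43x4 + 1.99x5 s.t.:
  3.1x1 + 1.4x2 + 1.6x3 + 7x4 + 41.5x5 ≥ 24.8   (calcium)
  6.5x1 + 6.4x2 + 1.2x3 + 11.5x4 + 27.5x5 ≥ 35.5   (phosphorus)
  425x1 + 483x2 + 36x3 + 375x4 + 620x5 ≥ 1318   (crude protein)
  x1, x2, x3, x4, x5 ≥ 0.
The optimal basis is {canola meal, fish meal}; soybean meal, pea protein, oat hulls drop out. The calcium and crude protein requirements are met with equality.
So canola meal = 3.504 kg, fish meal = 0.006594 kg.
Objective = 0.43·3.504 + 1.99·0.006594 = 1.5198.

$1.52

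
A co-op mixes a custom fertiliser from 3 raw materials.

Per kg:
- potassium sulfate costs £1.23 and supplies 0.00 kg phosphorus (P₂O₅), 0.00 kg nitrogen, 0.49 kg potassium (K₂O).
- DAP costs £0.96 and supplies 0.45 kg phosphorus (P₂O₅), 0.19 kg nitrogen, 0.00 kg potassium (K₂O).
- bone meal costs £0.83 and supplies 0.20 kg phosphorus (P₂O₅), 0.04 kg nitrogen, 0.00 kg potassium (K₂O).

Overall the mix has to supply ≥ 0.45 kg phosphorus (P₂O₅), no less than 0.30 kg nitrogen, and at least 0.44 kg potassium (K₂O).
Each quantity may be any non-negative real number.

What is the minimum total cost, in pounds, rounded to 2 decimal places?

Let x1 = kg of potassium sulfate, x2 = kg of DAP, x3 = kg of bone meal.
Minimize 1.23x1 + 0.96x2 + 0.83x3 with:
  0.45x2 + 0.2x3 ≥ 0.45   (phosphorus (P₂O₅))
  0.19x2 + 0.04x3 ≥ 0.3   (nitrogen)
  0.49x1 ≥ 0.44   (potassium (K₂O))
  x1, x2, x3 ≥ 0.
At the optimum only potassium sulfate, DAP are positive (bone meal = 0). The nitrogen and potassium (K₂O) requirements are met with equality.
Optimal quantities: potassium sulfate = 0.898 kg, DAP = 1.579 kg.
Objective = 1.23·0.898 + 0.96·1.579 = 2.6204.

£2.62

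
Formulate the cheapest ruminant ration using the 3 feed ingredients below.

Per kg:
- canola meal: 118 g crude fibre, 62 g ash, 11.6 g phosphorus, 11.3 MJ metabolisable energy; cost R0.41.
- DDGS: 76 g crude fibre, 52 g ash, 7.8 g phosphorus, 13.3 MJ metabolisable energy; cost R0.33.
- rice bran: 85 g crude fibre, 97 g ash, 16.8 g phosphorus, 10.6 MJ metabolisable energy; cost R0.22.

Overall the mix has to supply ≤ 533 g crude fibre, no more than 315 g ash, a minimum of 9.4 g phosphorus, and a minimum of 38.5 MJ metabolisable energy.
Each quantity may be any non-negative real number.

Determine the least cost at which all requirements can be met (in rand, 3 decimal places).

R0.828

Let x1 = kg of canola meal, x2 = kg of DDGS, x3 = kg of rice bran.
Minimize 0.41x1 + 0.33x2 + 0.22x3 subject to:
  118x1 + 76x2 + 85x3 ≤ 533   (crude fibre)
  62x1 + 52x2 + 97x3 ≤ 315   (ash)
  11.6x1 + 7.8x2 + 16.8x3 ≥ 9.4   (phosphorus)
  11.3x1 + 13.3x2 + 10.6x3 ≥ 38.5   (metabolisable energy)
  x1, x2, x3 ≥ 0.
The minimum-cost mix takes nothing from canola meal — only DDGS, rice bran. There the ash and metabolisable energy constraints are tight.
So DDGS = 0.5353 kg, rice bran = 2.96 kg.
Cost = 0.33·0.5353 + 0.22·2.96 = 0.82785.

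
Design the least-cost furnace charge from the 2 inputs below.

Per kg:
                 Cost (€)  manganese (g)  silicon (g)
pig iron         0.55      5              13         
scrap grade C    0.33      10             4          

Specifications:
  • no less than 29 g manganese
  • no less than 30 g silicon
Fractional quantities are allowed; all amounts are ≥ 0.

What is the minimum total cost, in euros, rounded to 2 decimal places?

€1.60

This is a linear program. Let x1 = kg of pig iron, x2 = kg of scrap grade C.
Minimise 0.55x1 + 0.33x2 subject to:
  5x1 + 10x2 ≥ 29   (manganese)
  13x1 + 4x2 ≥ 30   (silicon)
  x1, x2 ≥ 0.
Both inputs are positive at the optimum. The manganese and silicon requirements are met with equality.
That vertex is x1 = 1.673, x2 = 2.064.
Objective = 0.55·1.673 + 0.33·2.064 = 1.6013.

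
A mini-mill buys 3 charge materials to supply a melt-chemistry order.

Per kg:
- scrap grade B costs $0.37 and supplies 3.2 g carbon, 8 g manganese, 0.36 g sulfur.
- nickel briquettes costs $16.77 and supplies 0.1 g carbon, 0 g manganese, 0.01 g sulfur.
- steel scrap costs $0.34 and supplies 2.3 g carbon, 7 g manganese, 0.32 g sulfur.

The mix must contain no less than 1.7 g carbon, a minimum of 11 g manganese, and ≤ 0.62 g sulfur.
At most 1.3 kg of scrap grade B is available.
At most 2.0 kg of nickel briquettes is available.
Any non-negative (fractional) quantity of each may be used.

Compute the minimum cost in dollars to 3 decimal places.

Let x1 = kg of scrap grade B, x2 = kg of nickel briquettes, x3 = kg of steel scrap.
Minimize 0.37x1 + 16.77x2 + 0.34x3 subject to:
  3.2x1 + 0.1x2 + 2.3x3 ≥ 1.7   (carbon)
  8x1 + 7x3 ≥ 11   (manganese)
  0.36x1 + 0.01x2 + 0.32x3 ≤ 0.62   (sulfur)
  x1 ≤ 1.3
  x2 ≤ 2
  x1, x2, x3 ≥ 0.
At the optimum only scrap grade B, steel scrap are positive (nickel briquettes = 0). There the manganese and the scrap grade B cap constraints are tight.
Optimal quantities: scrap grade B = 1.3 kg, steel scrap = 0.08571 kg.
Cost = 0.37·1.3 + 0.34·0.08571 = 0.51014.

$0.510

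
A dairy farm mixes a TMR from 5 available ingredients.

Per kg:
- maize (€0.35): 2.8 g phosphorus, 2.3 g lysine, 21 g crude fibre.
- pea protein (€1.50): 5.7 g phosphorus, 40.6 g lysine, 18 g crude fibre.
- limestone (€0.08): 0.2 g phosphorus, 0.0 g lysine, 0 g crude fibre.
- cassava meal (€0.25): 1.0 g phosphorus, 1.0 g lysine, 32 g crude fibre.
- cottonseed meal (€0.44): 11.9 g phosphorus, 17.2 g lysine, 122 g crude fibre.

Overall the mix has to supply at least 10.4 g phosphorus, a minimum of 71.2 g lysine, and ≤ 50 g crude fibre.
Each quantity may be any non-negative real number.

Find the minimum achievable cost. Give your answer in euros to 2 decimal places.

Treat it as an LP. Let x1 = kg of maize, x2 = kg of pea protein, x3 = kg of limestone, x4 = kg of cassava meal, x5 = kg of cottonseed meal.
Minimise 0.35x1 + 1.5x2 + 0.08x3 + 0.25x4 + 0.44x5 s.t.:
  2.8x1 + 5.7x2 + 0.2x3 + 1x4 + 11.9x5 ≥ 10.4   (phosphorus)
  2.3x1 + 40.6x2 + 1x4 + 17.2x5 ≥ 71.2   (lysine)
  21x1 + 18x2 + 32x4 + 122x5 ≤ 50   (crude fibre)
  x1, x2, x3, x4, x5 ≥ 0.
At the optimum only pea protein, cottonseed meal are positive (maize, limestone, cassava meal = 0). Binding constraints: lysine and crude fibre.
Optimal quantities: pea protein = 1.685 kg, cottonseed meal = 0.1612 kg.
Objective = 1.5·1.685 + 0.44·0.1612 = 2.5984.

€2.60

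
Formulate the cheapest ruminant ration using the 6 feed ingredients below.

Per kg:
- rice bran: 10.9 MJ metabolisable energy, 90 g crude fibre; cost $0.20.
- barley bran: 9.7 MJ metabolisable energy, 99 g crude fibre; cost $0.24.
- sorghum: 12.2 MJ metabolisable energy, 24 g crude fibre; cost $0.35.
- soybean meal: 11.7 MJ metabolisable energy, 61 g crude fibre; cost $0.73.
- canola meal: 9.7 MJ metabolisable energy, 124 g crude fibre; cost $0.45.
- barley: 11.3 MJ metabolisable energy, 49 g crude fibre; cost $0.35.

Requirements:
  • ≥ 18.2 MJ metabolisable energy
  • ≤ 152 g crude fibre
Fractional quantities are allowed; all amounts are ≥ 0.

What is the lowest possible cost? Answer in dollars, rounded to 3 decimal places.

Let x1 = kg of rice bran, x2 = kg of barley bran, x3 = kg of sorghum, x4 = kg of soybean meal, x5 = kg of canola meal, x6 = kg of barley.
Minimise 0.2x1 + 0.24x2 + 0.35x3 + 0.73x4 + 0.45x5 + 0.35x6 subject to:
  10.9x1 + 9.7x2 + 12.2x3 + 11.7x4 + 9.7x5 + 11.3x6 ≥ 18.2   (metabolisable energy)
  90x1 + 99x2 + 24x3 + 61x4 + 124x5 + 49x6 ≤ 152   (crude fibre)
  x1, x2, x3, x4, x5, x6 ≥ 0.
At the optimum only rice bran is positive (barley bran, sorghum, soybean meal, canola meal, barley = 0). There the metabolisable energy constraint is tight.
That vertex is x1 = 1.67.
Hence cost = 0.2·1.67 = $0.33400.

$0.334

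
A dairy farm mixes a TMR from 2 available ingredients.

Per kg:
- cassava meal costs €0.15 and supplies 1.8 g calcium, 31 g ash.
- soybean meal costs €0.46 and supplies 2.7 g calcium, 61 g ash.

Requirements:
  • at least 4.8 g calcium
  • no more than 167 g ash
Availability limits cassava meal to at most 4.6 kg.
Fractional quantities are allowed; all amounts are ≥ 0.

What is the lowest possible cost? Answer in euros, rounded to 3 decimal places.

Let x1 = kg of cassava meal, x2 = kg of soybean meal.
Minimise 0.15x1 + 0.46x2 with:
  1.8x1 + 2.7x2 ≥ 4.8   (calcium)
  31x1 + 61x2 ≤ 167   (ash)
  x1 ≤ 4.6
  x1, x2 ≥ 0.
The minimum-cost mix takes nothing from soybean meal — only cassava meal. The calcium requirement is met with equality.
Optimal quantities: cassava meal = 2.667 kg.
Hence cost = 0.15·2.667 = €0.40005.

€0.400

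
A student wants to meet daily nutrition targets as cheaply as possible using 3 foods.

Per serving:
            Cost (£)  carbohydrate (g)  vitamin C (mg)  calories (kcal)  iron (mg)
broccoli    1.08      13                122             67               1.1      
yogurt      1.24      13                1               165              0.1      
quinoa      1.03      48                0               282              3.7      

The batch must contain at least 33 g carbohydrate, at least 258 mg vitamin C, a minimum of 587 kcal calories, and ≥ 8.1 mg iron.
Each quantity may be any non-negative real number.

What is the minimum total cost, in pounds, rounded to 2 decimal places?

£3.91

Set it up as a linear program. Let x1 = servings of broccoli, x2 = servings of yogurt, x3 = servings of quinoa.
Minimize 1.08x1 + 1.24x2 + 1.03x3 with:
  13x1 + 13x2 + 48x3 ≥ 33   (carbohydrate)
  122x1 + 1x2 ≥ 258   (vitamin C)
  67x1 + 165x2 + 282x3 ≥ 587   (calories)
  1.1x1 + 0.1x2 + 3.7x3 ≥ 8.1   (iron)
  x1, x2, x3 ≥ 0.
At the optimum only broccoli, quinoa are positive (yogurt = 0). There the vitamin C and calories constraints are tight.
Solving gives x1 = 2.115, x3 = 1.579.
Total cost: 1.08·2.115 + 1.03·1.579 = 3.9106.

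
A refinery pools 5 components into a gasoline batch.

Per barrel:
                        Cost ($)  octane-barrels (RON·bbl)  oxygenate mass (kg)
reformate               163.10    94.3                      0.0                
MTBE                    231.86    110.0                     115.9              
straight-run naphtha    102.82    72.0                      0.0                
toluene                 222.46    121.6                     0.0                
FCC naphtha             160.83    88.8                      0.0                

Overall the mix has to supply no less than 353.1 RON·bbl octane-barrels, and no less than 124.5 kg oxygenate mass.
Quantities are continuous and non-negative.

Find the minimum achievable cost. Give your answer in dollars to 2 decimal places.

$584.57

Set it up as a linear program. Let x1 = barrels of reformate, x2 = barrels of MTBE, x3 = barrels of straight-run naphtha, x4 = barrels of toluene, x5 = barrels of FCC naphtha.
min 163.1x1 + 231.86x2 + 102.82x3 + 222.46x4 + 160.83x5 subject to:
  94.3x1 + 110x2 + 72x3 + 121.6x4 + 88.8x5 ≥ 353.1   (octane-barrels)
  115.9x2 ≥ 124.5   (oxygenate mass)
  x1, x2, x3, x4, x5 ≥ 0.
The optimal basis is {MTBE, straight-run naphtha}; reformate, toluene, FCC naphtha drop out. There the octane-barrels and oxygenate mass constraints are tight.
Solving gives x2 = 1.0742, x3 = 3.263.
Hence cost = 231.86·1.0742 + 102.82·3.263 = $584.5657.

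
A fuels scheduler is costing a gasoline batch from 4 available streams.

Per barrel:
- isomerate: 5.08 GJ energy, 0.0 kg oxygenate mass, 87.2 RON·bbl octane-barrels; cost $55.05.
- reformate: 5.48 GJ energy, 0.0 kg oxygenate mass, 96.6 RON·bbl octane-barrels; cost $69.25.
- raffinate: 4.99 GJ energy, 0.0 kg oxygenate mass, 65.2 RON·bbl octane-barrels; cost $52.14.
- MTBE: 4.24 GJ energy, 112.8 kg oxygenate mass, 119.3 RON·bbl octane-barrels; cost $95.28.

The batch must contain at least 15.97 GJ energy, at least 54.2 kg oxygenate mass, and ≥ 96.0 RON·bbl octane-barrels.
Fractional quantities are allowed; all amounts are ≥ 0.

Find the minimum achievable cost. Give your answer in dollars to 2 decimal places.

$191.36

Let x1 = barrels of isomerate, x2 = barrels of reformate, x3 = barrels of raffinate, x4 = barrels of MTBE.
Minimize 55.05x1 + 69.25x2 + 52.14x3 + 95.28x4 subject to:
  5.08x1 + 5.48x2 + 4.99x3 + 4.24x4 ≥ 15.97   (energy)
  112.8x4 ≥ 54.2   (oxygenate mass)
  87.2x1 + 96.6x2 + 65.2x3 + 119.3x4 ≥ 96   (octane-barrels)
  x1, x2, x3, x4 ≥ 0.
The minimum-cost mix takes nothing from isomerate, reformate — only raffinate, MTBE. There the energy and oxygenate mass constraints are tight.
That vertex is x3 = 2.792, x4 = 0.4805.
Objective = 52.14·2.792 + 95.28·0.4805 = 191.3569.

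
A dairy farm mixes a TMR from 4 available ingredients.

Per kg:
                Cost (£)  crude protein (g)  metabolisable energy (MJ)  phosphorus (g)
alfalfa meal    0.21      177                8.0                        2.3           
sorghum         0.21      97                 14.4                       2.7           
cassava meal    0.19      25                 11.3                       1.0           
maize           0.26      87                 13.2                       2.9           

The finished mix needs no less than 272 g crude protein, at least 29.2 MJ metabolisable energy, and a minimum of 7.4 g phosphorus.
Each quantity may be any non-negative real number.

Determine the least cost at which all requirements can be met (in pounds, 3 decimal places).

£0.578

Let x1 = kg of alfalfa meal, x2 = kg of sorghum, x3 = kg of cassava meal, x4 = kg of maize.
Minimize 0.21x1 + 0.21x2 + 0.19x3 + 0.26x4 s.t.:
  177x1 + 97x2 + 25x3 + 87x4 ≥ 272   (crude protein)
  8x1 + 14.4x2 + 11.3x3 + 13.2x4 ≥ 29.2   (metabolisable energy)
  2.3x1 + 2.7x2 + 1x3 + 2.9x4 ≥ 7.4   (phosphorus)
  x1, x2, x3, x4 ≥ 0.
The cheapest feasible vertex uses only alfalfa meal, sorghum; cassava meal, maize are not used. There the crude protein and phosphorus constraints are tight.
That vertex is x1 = 0.06515, x2 = 2.685.
Total cost: 0.21·0.06515 + 0.21·2.685 = 0.57753.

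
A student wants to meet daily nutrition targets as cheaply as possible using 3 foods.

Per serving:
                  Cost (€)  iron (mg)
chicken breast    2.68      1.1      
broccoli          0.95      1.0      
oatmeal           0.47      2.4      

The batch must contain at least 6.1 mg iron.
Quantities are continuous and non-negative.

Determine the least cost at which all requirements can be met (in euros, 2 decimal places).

€1.19

This is a linear program. Let x1 = servings of chicken breast, x2 = servings of broccoli, x3 = servings of oatmeal.
Minimize 2.68x1 + 0.95x2 + 0.47x3 s.t.:
  1.1x1 + 1x2 + 2.4x3 ≥ 6.1   (iron)
  x1, x2, x3 ≥ 0.
The minimum-cost mix takes nothing from chicken breast, broccoli — only oatmeal. Binding constraint: iron.
Solving gives x3 = 2.542.
Hence cost = 0.47·2.542 = €1.1947.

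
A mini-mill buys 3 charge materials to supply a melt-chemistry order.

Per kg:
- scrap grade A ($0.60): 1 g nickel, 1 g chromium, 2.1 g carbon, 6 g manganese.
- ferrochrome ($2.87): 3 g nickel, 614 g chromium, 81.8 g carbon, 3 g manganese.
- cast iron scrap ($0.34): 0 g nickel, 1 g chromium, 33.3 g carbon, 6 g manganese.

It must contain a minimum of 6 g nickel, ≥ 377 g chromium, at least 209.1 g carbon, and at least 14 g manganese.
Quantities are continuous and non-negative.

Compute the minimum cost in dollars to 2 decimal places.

$5.79

Let x1 = kg of scrap grade A, x2 = kg of ferrochrome, x3 = kg of cast iron scrap.
Minimise 0.6x1 + 2.87x2 + 0.34x3 with:
  1x1 + 3x2 ≥ 6   (nickel)
  1x1 + 614x2 + 1x3 ≥ 377   (chromium)
  2.1x1 + 81.8x2 + 33.3x3 ≥ 209.1   (carbon)
  6x1 + 3x2 + 6x3 ≥ 14   (manganese)
  x1, x2, x3 ≥ 0.
The optimal mix uses every input. The nickel, chromium, carbon requirements are met with equality.
Optimal quantities: scrap grade A = 4.201 kg, ferrochrome = 0.5998 kg, cast iron scrap = 4.541 kg.
Cost = 0.6·4.201 + 2.87·0.5998 + 0.34·4.541 = 5.7860.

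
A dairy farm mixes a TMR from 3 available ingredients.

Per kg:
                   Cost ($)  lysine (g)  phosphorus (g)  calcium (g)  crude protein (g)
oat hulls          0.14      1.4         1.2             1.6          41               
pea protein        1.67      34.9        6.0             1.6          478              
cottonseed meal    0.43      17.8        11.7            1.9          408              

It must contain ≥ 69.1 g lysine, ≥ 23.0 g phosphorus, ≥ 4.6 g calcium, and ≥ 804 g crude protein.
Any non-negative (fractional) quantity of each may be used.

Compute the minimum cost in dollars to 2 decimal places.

$1.67

Let x1 = kg of oat hulls, x2 = kg of pea protein, x3 = kg of cottonseed meal.
Minimize 0.14x1 + 1.67x2 + 0.43x3 s.t.:
  1.4x1 + 34.9x2 + 17.8x3 ≥ 69.1   (lysine)
  1.2x1 + 6x2 + 11.7x3 ≥ 23   (phosphorus)
  1.6x1 + 1.6x2 + 1.9x3 ≥ 4.6   (calcium)
  41x1 + 478x2 + 408x3 ≥ 804   (crude protein)
  x1, x2, x3 ≥ 0.
The cheapest feasible vertex uses only cottonseed meal; oat hulls, pea protein are not used. Binding constraint: lysine.
Solving gives x3 = 3.882.
Total cost: 0.43·3.882 = 1.6693.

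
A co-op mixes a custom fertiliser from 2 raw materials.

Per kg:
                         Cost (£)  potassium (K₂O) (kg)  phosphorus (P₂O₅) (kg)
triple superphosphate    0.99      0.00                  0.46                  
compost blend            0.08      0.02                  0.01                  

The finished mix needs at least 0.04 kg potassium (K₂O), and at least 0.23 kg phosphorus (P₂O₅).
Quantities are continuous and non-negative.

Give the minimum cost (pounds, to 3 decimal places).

Treat it as an LP. Let x1 = kg of triple superphosphate, x2 = kg of compost blend.
Minimize 0.99x1 + 0.08x2 with:
  0.02x2 ≥ 0.04   (potassium (K₂O))
  0.46x1 + 0.01x2 ≥ 0.23   (phosphorus (P₂O₅))
  x1, x2 ≥ 0.
Both inputs are positive at the optimum. The potassium (K₂O) and phosphorus (P₂O₅) requirements are met with equality.
So triple superphosphate = 0.4565 kg, compost blend = 2 kg.
Cost = 0.99·0.4565 + 0.08·2 = 0.61194.

£0.612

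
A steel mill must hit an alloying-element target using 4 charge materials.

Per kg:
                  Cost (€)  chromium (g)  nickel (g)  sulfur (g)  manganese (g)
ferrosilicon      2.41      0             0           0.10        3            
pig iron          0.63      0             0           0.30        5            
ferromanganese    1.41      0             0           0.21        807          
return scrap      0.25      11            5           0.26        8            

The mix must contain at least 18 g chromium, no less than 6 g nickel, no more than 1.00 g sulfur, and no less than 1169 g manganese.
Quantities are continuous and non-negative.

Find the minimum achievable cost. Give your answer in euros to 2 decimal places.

This is a linear program. Let x1 = kg of ferrosilicon, x2 = kg of pig iron, x3 = kg of ferromanganese, x4 = kg of return scrap.
Minimise 2.41x1 + 0.63x2 + 1.41x3 + 0.25x4 with:
  11x4 ≥ 18   (chromium)
  5x4 ≥ 6   (nickel)
  0.1x1 + 0.3x2 + 0.21x3 + 0.26x4 ≤ 1   (sulfur)
  3x1 + 5x2 + 807x3 + 8x4 ≥ 1169   (manganese)
  x1, x2, x3, x4 ≥ 0.
The cheapest feasible vertex uses only ferromanganese, return scrap; ferrosilicon, pig iron are not used. The chromium and manganese requirements are met with equality.
Solving gives x3 = 1.432, x4 = 1.636.
Hence cost = 1.41·1.432 + 0.25·1.636 = €2.4281.

€2.43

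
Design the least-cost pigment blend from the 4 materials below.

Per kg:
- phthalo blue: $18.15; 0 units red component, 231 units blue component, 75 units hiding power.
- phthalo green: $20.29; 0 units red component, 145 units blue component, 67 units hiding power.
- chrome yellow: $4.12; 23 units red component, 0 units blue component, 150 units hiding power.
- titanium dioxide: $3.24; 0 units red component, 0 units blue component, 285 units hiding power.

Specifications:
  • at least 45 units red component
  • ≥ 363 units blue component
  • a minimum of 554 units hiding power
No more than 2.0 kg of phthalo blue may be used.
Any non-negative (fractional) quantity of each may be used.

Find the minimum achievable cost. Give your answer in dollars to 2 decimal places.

Set it up as a linear program. Let x1 = kg of phthalo blue, x2 = kg of phthalo green, x3 = kg of chrome yellow, x4 = kg of titanium dioxide.
min 18.15x1 + 20.29x2 + 4.12x3 + 3.24x4 s.t.:
  23x3 ≥ 45   (red component)
  231x1 + 145x2 ≥ 363   (blue component)
  75x1 + 67x2 + 150x3 + 285x4 ≥ 554   (hiding power)
  x1 ≤ 2
  x1, x2, x3, x4 ≥ 0.
The minimum-cost mix takes nothing from phthalo green — only phthalo blue, chrome yellow, titanium dioxide. The red component, blue component, hiding power requirements are met with equality.
So phthalo blue = 1.571 kg, chrome yellow = 1.957 kg, titanium dioxide = 0.5006 kg.
Objective = 18.15·1.571 + 4.12·1.957 + 3.24·0.5006 = 38.1984.

$38.20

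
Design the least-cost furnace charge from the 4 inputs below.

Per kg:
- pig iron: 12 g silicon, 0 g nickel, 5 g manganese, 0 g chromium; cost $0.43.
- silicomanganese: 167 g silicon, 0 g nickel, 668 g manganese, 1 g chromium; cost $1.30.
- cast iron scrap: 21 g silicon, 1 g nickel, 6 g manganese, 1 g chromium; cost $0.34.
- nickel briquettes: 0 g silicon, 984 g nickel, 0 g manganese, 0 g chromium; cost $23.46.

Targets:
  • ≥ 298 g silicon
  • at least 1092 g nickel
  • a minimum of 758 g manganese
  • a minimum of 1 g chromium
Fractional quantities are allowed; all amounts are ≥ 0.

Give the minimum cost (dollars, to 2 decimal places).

This is a linear program. Let x1 = kg of pig iron, x2 = kg of silicomanganese, x3 = kg of cast iron scrap, x4 = kg of nickel briquettes.
Minimise 0.43x1 + 1.3x2 + 0.34x3 + 23.46x4 subject to:
  12x1 + 167x2 + 21x3 ≥ 298   (silicon)
  1x3 + 984x4 ≥ 1092   (nickel)
  5x1 + 668x2 + 6x3 ≥ 758   (manganese)
  1x2 + 1x3 ≥ 1   (chromium)
  x1, x2, x3, x4 ≥ 0.
The cheapest feasible vertex uses only silicomanganese, nickel briquettes; pig iron, cast iron scrap are not used. The silicon and nickel requirements are met with equality.
Optimal quantities: silicomanganese = 1.78443 kg, nickel briquettes = 1.10976 kg.
Total cost: 1.3·1.78443 + 23.46·1.10976 = 28.3547.

$28.35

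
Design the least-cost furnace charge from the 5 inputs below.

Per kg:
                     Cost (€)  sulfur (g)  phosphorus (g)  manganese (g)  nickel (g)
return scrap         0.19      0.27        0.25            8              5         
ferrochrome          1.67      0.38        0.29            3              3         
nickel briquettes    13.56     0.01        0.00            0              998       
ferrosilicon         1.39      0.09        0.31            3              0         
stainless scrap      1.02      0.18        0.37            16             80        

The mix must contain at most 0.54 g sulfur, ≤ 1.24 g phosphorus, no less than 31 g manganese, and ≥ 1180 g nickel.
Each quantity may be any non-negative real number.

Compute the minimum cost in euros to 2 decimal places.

€15.84

Let x1 = kg of return scrap, x2 = kg of ferrochrome, x3 = kg of nickel briquettes, x4 = kg of ferrosilicon, x5 = kg of stainless scrap.
Minimise 0.19x1 + 1.67x2 + 13.56x3 + 1.39x4 + 1.02x5 with:
  0.27x1 + 0.38x2 + 0.01x3 + 0.09x4 + 0.18x5 ≤ 0.54   (sulfur)
  0.25x1 + 0.29x2 + 0.31x4 + 0.37x5 ≤ 1.24   (phosphorus)
  8x1 + 3x2 + 3x4 + 16x5 ≥ 31   (manganese)
  5x1 + 3x2 + 998x3 + 80x5 ≥ 1180   (nickel)
  x1, x2, x3, x4, x5 ≥ 0.
The optimal basis is {nickel briquettes, stainless scrap}; return scrap, ferrochrome, ferrosilicon drop out. Binding constraints: sulfur and nickel.
So nickel briquettes = 0.9461 kg, stainless scrap = 2.947 kg.
Hence cost = 13.56·0.9461 + 1.02·2.947 = €15.8351.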